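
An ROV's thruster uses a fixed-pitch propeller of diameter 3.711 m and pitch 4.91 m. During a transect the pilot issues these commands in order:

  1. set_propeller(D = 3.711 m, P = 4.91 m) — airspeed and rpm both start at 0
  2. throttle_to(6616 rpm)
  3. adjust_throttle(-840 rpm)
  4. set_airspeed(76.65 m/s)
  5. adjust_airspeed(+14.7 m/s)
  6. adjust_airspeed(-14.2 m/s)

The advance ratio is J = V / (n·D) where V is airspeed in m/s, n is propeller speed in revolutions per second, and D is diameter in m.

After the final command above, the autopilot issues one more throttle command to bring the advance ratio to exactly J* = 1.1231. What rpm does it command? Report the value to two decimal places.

rpm = 1110.65

set_propeller: D = 3.711 m, P = 4.91 m (p = P/D = 1.323094); state ← (V=0, rpm=0)
throttle_to(6616): rpm ← 6616
adjust_throttle(-840): rpm ← 6616 -840 = 5776
set_airspeed(76.65): V ← 76.65 m/s
adjust_airspeed(+14.7): V ← 76.65 +14.7 = 91.35 m/s
adjust_airspeed(-14.2): V ← 91.35 -14.2 = 77.15 m/s
final state: V = 77.15 m/s, rpm = 5776 → n = rpm/60 = 96.266667 rev/s
target J* = 1.1231; solve J* = V/(n·D) for n: n = V/(J*·D) = 77.15/(1.1231 × 3.711) = 18.510858 rev/s
rpm = 60·n = 1110.651479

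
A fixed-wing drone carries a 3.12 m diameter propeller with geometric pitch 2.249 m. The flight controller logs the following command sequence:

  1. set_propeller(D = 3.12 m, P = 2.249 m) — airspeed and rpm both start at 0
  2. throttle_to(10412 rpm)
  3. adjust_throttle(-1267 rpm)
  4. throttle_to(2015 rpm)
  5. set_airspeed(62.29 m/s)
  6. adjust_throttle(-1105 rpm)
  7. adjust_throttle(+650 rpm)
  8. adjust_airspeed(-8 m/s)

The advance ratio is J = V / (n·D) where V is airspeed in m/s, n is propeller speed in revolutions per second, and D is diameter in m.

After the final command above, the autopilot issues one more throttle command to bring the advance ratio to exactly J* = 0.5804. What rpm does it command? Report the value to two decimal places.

set_propeller: D = 3.12 m, P = 2.249 m (p = P/D = 0.720833); state ← (V=0, rpm=0)
throttle_to(10412): rpm ← 10412
adjust_throttle(-1267): rpm ← 10412 -1267 = 9145
throttle_to(2015): rpm ← 2015
set_airspeed(62.29): V ← 62.29 m/s
adjust_throttle(-1105): rpm ← 2015 -1105 = 910
adjust_throttle(+650): rpm ← 910 +650 = 1560
adjust_airspeed(-8): V ← 62.29 -8 = 54.29 m/s
final state: V = 54.29 m/s, rpm = 1560 → n = rpm/60 = 26.000000 rev/s
target J* = 0.5804; solve J* = V/(n·D) for n: n = V/(J*·D) = 54.29/(0.5804 × 3.12) = 29.980429 rev/s
rpm = 60·n = 1798.825744

rpm = 1798.83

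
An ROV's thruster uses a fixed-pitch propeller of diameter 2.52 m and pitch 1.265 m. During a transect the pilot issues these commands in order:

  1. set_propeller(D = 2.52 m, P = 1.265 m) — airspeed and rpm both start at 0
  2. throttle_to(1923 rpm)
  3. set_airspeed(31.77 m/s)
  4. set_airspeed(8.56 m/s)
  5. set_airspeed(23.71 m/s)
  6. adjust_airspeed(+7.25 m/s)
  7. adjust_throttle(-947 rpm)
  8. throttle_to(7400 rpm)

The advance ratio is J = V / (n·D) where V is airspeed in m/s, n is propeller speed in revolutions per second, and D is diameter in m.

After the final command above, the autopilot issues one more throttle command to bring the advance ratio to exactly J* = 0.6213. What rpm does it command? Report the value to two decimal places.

rpm = 1186.45

set_propeller: D = 2.52 m, P = 1.265 m (p = P/D = 0.501984); state ← (V=0, rpm=0)
throttle_to(1923): rpm ← 1923
set_airspeed(31.77): V ← 31.77 m/s
set_airspeed(8.56): V ← 8.56 m/s
set_airspeed(23.71): V ← 23.71 m/s
adjust_airspeed(+7.25): V ← 23.71 +7.25 = 30.96 m/s
adjust_throttle(-947): rpm ← 1923 -947 = 976
throttle_to(7400): rpm ← 7400
final state: V = 30.96 m/s, rpm = 7400 → n = rpm/60 = 123.333333 rev/s
target J* = 0.6213; solve J* = V/(n·D) for n: n = V/(J*·D) = 30.96/(0.6213 × 2.52) = 19.774206 rev/s
rpm = 60·n = 1186.452369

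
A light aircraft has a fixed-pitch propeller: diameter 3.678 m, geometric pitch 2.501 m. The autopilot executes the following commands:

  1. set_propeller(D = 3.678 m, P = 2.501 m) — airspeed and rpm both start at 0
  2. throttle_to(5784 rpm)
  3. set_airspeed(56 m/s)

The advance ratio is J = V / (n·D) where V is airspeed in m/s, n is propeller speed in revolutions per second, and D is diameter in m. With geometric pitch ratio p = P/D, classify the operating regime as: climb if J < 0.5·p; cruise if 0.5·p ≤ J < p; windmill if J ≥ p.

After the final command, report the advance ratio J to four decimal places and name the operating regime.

set_propeller: D = 3.678 m, P = 2.501 m (p = P/D = 0.679989); state ← (V=0, rpm=0)
throttle_to(5784): rpm ← 5784
set_airspeed(56): V ← 56 m/s
final state: V = 56 m/s, rpm = 5784 → n = rpm/60 = 96.400000 rev/s
J = V / (n·D) = 56 / (96.400000 × 3.678) = 0.157943
regime bands: climb J<0.3400 | cruise [0.3400, 0.6800) | windmill J≥0.6800
J = 0.1579 → climb

J = 0.1579, regime = climb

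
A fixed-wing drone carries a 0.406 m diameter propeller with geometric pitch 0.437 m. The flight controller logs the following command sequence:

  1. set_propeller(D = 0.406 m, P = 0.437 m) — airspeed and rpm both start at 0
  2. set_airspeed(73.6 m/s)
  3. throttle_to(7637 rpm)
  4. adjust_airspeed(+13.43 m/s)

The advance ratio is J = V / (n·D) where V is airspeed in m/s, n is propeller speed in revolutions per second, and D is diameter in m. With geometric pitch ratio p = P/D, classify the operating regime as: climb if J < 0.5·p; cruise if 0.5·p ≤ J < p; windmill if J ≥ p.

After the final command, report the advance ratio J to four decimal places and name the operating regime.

set_propeller: D = 0.406 m, P = 0.437 m (p = P/D = 1.076355); state ← (V=0, rpm=0)
set_airspeed(73.6): V ← 73.6 m/s
throttle_to(7637): rpm ← 7637
adjust_airspeed(+13.43): V ← 73.6 +13.43 = 87.03 m/s
final state: V = 87.03 m/s, rpm = 7637 → n = rpm/60 = 127.283333 rev/s
J = V / (n·D) = 87.03 / (127.283333 × 0.406) = 1.684114
regime bands: climb J<0.5382 | cruise [0.5382, 1.0764) | windmill J≥1.0764
J = 1.6841 → windmill

J = 1.6841, regime = windmill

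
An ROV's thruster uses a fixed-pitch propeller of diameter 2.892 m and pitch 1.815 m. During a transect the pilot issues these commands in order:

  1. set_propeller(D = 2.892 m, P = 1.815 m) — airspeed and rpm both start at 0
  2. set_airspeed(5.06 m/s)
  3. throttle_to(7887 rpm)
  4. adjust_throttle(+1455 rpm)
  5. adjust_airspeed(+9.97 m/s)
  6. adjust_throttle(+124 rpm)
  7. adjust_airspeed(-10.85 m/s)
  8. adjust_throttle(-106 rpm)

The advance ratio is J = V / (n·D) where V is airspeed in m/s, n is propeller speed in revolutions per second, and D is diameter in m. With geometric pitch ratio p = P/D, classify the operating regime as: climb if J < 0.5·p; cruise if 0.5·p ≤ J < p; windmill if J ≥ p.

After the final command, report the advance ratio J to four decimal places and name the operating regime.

set_propeller: D = 2.892 m, P = 1.815 m (p = P/D = 0.627593); state ← (V=0, rpm=0)
set_airspeed(5.06): V ← 5.06 m/s
throttle_to(7887): rpm ← 7887
adjust_throttle(+1455): rpm ← 7887 +1455 = 9342
adjust_airspeed(+9.97): V ← 5.06 +9.97 = 15.03 m/s
adjust_throttle(+124): rpm ← 9342 +124 = 9466
adjust_airspeed(-10.85): V ← 15.03 -10.85 = 4.18 m/s
adjust_throttle(-106): rpm ← 9466 -106 = 9360
final state: V = 4.18 m/s, rpm = 9360 → n = rpm/60 = 156.000000 rev/s
J = V / (n·D) = 4.18 / (156.000000 × 2.892) = 0.009265
regime bands: climb J<0.3138 | cruise [0.3138, 0.6276) | windmill J≥0.6276
J = 0.0093 → climb

J = 0.0093, regime = climb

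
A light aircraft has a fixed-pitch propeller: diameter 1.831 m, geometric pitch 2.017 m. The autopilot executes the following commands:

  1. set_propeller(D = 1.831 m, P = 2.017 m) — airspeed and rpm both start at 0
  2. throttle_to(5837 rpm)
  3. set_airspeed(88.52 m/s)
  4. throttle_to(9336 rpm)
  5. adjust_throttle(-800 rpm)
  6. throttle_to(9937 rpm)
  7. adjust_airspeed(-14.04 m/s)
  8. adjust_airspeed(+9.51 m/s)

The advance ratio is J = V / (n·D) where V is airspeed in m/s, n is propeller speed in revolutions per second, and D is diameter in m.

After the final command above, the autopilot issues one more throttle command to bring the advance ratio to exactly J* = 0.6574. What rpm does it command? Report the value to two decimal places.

set_propeller: D = 1.831 m, P = 2.017 m (p = P/D = 1.101584); state ← (V=0, rpm=0)
throttle_to(5837): rpm ← 5837
set_airspeed(88.52): V ← 88.52 m/s
throttle_to(9336): rpm ← 9336
adjust_throttle(-800): rpm ← 9336 -800 = 8536
throttle_to(9937): rpm ← 9937
adjust_airspeed(-14.04): V ← 88.52 -14.04 = 74.48 m/s
adjust_airspeed(+9.51): V ← 74.48 +9.51 = 83.99 m/s
final state: V = 83.99 m/s, rpm = 9937 → n = rpm/60 = 165.616667 rev/s
target J* = 0.6574; solve J* = V/(n·D) for n: n = V/(J*·D) = 83.99/(0.6574 × 1.831) = 69.776557 rev/s
rpm = 60·n = 4186.593430

rpm = 4186.59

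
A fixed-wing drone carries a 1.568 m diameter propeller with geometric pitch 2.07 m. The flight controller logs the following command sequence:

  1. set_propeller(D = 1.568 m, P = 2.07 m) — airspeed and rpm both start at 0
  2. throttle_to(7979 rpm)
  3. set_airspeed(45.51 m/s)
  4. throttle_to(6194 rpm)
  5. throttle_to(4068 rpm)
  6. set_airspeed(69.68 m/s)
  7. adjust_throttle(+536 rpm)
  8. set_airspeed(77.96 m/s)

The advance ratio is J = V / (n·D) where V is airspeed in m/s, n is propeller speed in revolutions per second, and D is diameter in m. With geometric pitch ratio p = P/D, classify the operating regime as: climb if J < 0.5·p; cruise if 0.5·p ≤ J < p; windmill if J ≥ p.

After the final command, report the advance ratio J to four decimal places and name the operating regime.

set_propeller: D = 1.568 m, P = 2.07 m (p = P/D = 1.320153); state ← (V=0, rpm=0)
throttle_to(7979): rpm ← 7979
set_airspeed(45.51): V ← 45.51 m/s
throttle_to(6194): rpm ← 6194
throttle_to(4068): rpm ← 4068
set_airspeed(69.68): V ← 69.68 m/s
adjust_throttle(+536): rpm ← 4068 +536 = 4604
set_airspeed(77.96): V ← 77.96 m/s
final state: V = 77.96 m/s, rpm = 4604 → n = rpm/60 = 76.733333 rev/s
J = V / (n·D) = 77.96 / (76.733333 × 1.568) = 0.647950
regime bands: climb J<0.6601 | cruise [0.6601, 1.3202) | windmill J≥1.3202
J = 0.6480 → climb

J = 0.6480, regime = climb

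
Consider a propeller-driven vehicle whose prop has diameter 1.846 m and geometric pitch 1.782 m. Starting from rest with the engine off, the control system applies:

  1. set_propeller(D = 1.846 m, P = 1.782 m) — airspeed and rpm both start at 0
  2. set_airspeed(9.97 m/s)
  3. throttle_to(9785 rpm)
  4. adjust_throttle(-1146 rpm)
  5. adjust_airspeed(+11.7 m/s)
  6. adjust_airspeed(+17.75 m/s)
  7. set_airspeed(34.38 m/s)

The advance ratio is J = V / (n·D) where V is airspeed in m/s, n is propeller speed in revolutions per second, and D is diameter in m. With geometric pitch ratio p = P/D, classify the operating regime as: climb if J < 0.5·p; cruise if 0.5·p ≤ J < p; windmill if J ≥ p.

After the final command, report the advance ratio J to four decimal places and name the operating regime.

set_propeller: D = 1.846 m, P = 1.782 m (p = P/D = 0.965330); state ← (V=0, rpm=0)
set_airspeed(9.97): V ← 9.97 m/s
throttle_to(9785): rpm ← 9785
adjust_throttle(-1146): rpm ← 9785 -1146 = 8639
adjust_airspeed(+11.7): V ← 9.97 +11.7 = 21.67 m/s
adjust_airspeed(+17.75): V ← 21.67 +17.75 = 39.42 m/s
set_airspeed(34.38): V ← 34.38 m/s
final state: V = 34.38 m/s, rpm = 8639 → n = rpm/60 = 143.983333 rev/s
J = V / (n·D) = 34.38 / (143.983333 × 1.846) = 0.129349
regime bands: climb J<0.4827 | cruise [0.4827, 0.9653) | windmill J≥0.9653
J = 0.1293 → climb

J = 0.1293, regime = climb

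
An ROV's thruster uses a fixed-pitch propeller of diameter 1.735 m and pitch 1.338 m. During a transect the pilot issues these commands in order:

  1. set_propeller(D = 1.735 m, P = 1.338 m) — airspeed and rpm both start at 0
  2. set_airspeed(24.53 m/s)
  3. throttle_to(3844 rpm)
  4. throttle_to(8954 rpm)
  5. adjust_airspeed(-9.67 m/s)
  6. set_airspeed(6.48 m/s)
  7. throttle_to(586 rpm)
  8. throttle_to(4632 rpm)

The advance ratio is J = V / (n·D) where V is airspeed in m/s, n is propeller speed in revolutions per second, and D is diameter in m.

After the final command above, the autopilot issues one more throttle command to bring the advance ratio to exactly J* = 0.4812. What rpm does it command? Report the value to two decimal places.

set_propeller: D = 1.735 m, P = 1.338 m (p = P/D = 0.771182); state ← (V=0, rpm=0)
set_airspeed(24.53): V ← 24.53 m/s
throttle_to(3844): rpm ← 3844
throttle_to(8954): rpm ← 8954
adjust_airspeed(-9.67): V ← 24.53 -9.67 = 14.86 m/s
set_airspeed(6.48): V ← 6.48 m/s
throttle_to(586): rpm ← 586
throttle_to(4632): rpm ← 4632
final state: V = 6.48 m/s, rpm = 4632 → n = rpm/60 = 77.200000 rev/s
target J* = 0.4812; solve J* = V/(n·D) for n: n = V/(J*·D) = 6.48/(0.4812 × 1.735) = 7.761576 rev/s
rpm = 60·n = 465.694553

rpm = 465.69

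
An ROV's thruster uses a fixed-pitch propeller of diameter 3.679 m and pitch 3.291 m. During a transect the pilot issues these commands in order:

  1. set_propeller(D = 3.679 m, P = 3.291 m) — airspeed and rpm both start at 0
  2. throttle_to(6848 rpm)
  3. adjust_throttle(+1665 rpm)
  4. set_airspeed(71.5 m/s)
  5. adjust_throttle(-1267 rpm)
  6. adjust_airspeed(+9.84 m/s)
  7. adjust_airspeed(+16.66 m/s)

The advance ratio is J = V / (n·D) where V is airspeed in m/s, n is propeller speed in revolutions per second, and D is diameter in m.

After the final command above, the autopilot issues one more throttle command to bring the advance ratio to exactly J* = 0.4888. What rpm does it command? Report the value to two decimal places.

rpm = 3269.76

set_propeller: D = 3.679 m, P = 3.291 m (p = P/D = 0.894537); state ← (V=0, rpm=0)
throttle_to(6848): rpm ← 6848
adjust_throttle(+1665): rpm ← 6848 +1665 = 8513
set_airspeed(71.5): V ← 71.5 m/s
adjust_throttle(-1267): rpm ← 8513 -1267 = 7246
adjust_airspeed(+9.84): V ← 71.5 +9.84 = 81.34 m/s
adjust_airspeed(+16.66): V ← 81.34 +16.66 = 98 m/s
final state: V = 98 m/s, rpm = 7246 → n = rpm/60 = 120.766667 rev/s
target J* = 0.4888; solve J* = V/(n·D) for n: n = V/(J*·D) = 98/(0.4888 × 3.679) = 54.496058 rev/s
rpm = 60·n = 3269.763496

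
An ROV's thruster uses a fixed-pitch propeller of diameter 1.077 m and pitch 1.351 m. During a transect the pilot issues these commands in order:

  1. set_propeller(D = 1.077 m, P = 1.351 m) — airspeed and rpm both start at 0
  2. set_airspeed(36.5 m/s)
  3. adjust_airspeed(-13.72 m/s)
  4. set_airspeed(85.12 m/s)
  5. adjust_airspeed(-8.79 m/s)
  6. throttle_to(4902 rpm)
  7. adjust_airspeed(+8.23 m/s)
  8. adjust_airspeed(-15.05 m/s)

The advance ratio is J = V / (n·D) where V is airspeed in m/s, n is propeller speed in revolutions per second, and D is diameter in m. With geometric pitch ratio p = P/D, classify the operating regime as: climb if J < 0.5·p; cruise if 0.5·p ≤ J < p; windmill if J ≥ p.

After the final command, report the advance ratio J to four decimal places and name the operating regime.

J = 0.7900, regime = cruise

set_propeller: D = 1.077 m, P = 1.351 m (p = P/D = 1.254410); state ← (V=0, rpm=0)
set_airspeed(36.5): V ← 36.5 m/s
adjust_airspeed(-13.72): V ← 36.5 -13.72 = 22.78 m/s
set_airspeed(85.12): V ← 85.12 m/s
adjust_airspeed(-8.79): V ← 85.12 -8.79 = 76.33 m/s
throttle_to(4902): rpm ← 4902
adjust_airspeed(+8.23): V ← 76.33 +8.23 = 84.56 m/s
adjust_airspeed(-15.05): V ← 84.56 -15.05 = 69.51 m/s
final state: V = 69.51 m/s, rpm = 4902 → n = rpm/60 = 81.700000 rev/s
J = V / (n·D) = 69.51 / (81.700000 × 1.077) = 0.789968
regime bands: climb J<0.6272 | cruise [0.6272, 1.2544) | windmill J≥1.2544
J = 0.7900 → cruise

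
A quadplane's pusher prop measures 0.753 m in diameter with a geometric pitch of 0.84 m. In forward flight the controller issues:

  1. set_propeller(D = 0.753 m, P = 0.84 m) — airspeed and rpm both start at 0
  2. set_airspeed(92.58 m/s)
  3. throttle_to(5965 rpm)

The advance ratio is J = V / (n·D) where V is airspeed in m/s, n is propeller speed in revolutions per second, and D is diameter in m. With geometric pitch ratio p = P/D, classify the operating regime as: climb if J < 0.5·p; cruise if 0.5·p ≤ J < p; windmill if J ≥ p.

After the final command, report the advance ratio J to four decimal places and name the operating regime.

J = 1.2367, regime = windmill

set_propeller: D = 0.753 m, P = 0.84 m (p = P/D = 1.115538); state ← (V=0, rpm=0)
set_airspeed(92.58): V ← 92.58 m/s
throttle_to(5965): rpm ← 5965
final state: V = 92.58 m/s, rpm = 5965 → n = rpm/60 = 99.416667 rev/s
J = V / (n·D) = 92.58 / (99.416667 × 0.753) = 1.236696
regime bands: climb J<0.5578 | cruise [0.5578, 1.1155) | windmill J≥1.1155
J = 1.2367 → windmill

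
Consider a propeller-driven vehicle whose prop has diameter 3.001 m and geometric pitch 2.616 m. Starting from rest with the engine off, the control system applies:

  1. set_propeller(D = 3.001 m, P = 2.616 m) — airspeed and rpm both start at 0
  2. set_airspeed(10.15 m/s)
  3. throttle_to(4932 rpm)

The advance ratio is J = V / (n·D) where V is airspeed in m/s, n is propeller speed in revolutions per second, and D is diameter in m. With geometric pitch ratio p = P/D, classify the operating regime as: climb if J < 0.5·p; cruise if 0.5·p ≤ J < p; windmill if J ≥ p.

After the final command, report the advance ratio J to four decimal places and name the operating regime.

set_propeller: D = 3.001 m, P = 2.616 m (p = P/D = 0.871709); state ← (V=0, rpm=0)
set_airspeed(10.15): V ← 10.15 m/s
throttle_to(4932): rpm ← 4932
final state: V = 10.15 m/s, rpm = 4932 → n = rpm/60 = 82.200000 rev/s
J = V / (n·D) = 10.15 / (82.200000 × 3.001) = 0.041146
regime bands: climb J<0.4359 | cruise [0.4359, 0.8717) | windmill J≥0.8717
J = 0.0411 → climb

J = 0.0411, regime = climb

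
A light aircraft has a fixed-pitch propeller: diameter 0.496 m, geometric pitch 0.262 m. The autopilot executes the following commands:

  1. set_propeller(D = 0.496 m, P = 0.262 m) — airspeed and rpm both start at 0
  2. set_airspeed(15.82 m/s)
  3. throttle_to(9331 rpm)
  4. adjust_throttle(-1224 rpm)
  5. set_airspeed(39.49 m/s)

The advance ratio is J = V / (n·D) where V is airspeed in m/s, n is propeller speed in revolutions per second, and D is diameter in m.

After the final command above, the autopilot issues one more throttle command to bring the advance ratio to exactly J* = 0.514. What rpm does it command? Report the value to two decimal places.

set_propeller: D = 0.496 m, P = 0.262 m (p = P/D = 0.528226); state ← (V=0, rpm=0)
set_airspeed(15.82): V ← 15.82 m/s
throttle_to(9331): rpm ← 9331
adjust_throttle(-1224): rpm ← 9331 -1224 = 8107
set_airspeed(39.49): V ← 39.49 m/s
final state: V = 39.49 m/s, rpm = 8107 → n = rpm/60 = 135.116667 rev/s
target J* = 0.514; solve J* = V/(n·D) for n: n = V/(J*·D) = 39.49/(0.514 × 0.496) = 154.896762 rev/s
rpm = 60·n = 9293.805699

rpm = 9293.81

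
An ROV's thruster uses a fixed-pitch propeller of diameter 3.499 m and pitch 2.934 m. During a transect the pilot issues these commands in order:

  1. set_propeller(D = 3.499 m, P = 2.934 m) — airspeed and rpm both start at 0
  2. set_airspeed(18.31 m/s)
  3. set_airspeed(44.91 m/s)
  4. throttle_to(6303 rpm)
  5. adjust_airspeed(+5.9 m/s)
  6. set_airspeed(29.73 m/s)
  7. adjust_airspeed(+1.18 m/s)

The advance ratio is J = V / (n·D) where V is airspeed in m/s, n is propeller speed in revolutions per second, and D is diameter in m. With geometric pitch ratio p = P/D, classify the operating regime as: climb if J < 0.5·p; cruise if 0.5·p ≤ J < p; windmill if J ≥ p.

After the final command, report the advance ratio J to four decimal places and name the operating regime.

J = 0.0841, regime = climb

set_propeller: D = 3.499 m, P = 2.934 m (p = P/D = 0.838525); state ← (V=0, rpm=0)
set_airspeed(18.31): V ← 18.31 m/s
set_airspeed(44.91): V ← 44.91 m/s
throttle_to(6303): rpm ← 6303
adjust_airspeed(+5.9): V ← 44.91 +5.9 = 50.81 m/s
set_airspeed(29.73): V ← 29.73 m/s
adjust_airspeed(+1.18): V ← 29.73 +1.18 = 30.91 m/s
final state: V = 30.91 m/s, rpm = 6303 → n = rpm/60 = 105.050000 rev/s
J = V / (n·D) = 30.91 / (105.050000 × 3.499) = 0.084093
regime bands: climb J<0.4193 | cruise [0.4193, 0.8385) | windmill J≥0.8385
J = 0.0841 → climb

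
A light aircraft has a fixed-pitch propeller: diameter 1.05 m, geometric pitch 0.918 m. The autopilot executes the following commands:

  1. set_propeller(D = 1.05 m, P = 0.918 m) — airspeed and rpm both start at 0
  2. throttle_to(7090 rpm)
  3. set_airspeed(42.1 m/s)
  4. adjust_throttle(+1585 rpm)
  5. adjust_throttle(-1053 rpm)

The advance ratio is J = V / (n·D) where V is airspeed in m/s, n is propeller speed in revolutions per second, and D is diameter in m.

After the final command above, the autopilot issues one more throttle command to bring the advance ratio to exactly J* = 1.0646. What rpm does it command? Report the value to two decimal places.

rpm = 2259.74

set_propeller: D = 1.05 m, P = 0.918 m (p = P/D = 0.874286); state ← (V=0, rpm=0)
throttle_to(7090): rpm ← 7090
set_airspeed(42.1): V ← 42.1 m/s
adjust_throttle(+1585): rpm ← 7090 +1585 = 8675
adjust_throttle(-1053): rpm ← 8675 -1053 = 7622
final state: V = 42.1 m/s, rpm = 7622 → n = rpm/60 = 127.033333 rev/s
target J* = 1.0646; solve J* = V/(n·D) for n: n = V/(J*·D) = 42.1/(1.0646 × 1.05) = 37.662256 rev/s
rpm = 60·n = 2259.735380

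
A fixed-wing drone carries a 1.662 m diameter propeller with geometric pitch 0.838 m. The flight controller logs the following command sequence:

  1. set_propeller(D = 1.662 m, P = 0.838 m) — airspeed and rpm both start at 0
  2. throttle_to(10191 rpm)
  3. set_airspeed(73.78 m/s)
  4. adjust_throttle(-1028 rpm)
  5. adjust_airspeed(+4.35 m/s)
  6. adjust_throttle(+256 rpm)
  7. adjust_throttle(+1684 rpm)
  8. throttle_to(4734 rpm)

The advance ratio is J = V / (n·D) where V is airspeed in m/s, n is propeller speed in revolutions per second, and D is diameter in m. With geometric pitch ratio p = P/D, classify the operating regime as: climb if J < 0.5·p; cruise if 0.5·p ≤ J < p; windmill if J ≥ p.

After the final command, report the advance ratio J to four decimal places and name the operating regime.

J = 0.5958, regime = windmill

set_propeller: D = 1.662 m, P = 0.838 m (p = P/D = 0.504212); state ← (V=0, rpm=0)
throttle_to(10191): rpm ← 10191
set_airspeed(73.78): V ← 73.78 m/s
adjust_throttle(-1028): rpm ← 10191 -1028 = 9163
adjust_airspeed(+4.35): V ← 73.78 +4.35 = 78.13 m/s
adjust_throttle(+256): rpm ← 9163 +256 = 9419
adjust_throttle(+1684): rpm ← 9419 +1684 = 11103
throttle_to(4734): rpm ← 4734
final state: V = 78.13 m/s, rpm = 4734 → n = rpm/60 = 78.900000 rev/s
J = V / (n·D) = 78.13 / (78.900000 × 1.662) = 0.595813
regime bands: climb J<0.2521 | cruise [0.2521, 0.5042) | windmill J≥0.5042
J = 0.5958 → windmill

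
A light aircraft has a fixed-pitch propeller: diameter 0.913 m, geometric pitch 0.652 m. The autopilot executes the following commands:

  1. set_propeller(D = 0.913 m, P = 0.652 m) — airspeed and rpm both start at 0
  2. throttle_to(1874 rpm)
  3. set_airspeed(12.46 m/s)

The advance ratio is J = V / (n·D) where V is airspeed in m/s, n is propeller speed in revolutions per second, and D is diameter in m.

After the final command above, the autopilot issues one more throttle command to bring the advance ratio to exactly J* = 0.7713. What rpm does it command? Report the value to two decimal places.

rpm = 1061.63

set_propeller: D = 0.913 m, P = 0.652 m (p = P/D = 0.714129); state ← (V=0, rpm=0)
throttle_to(1874): rpm ← 1874
set_airspeed(12.46): V ← 12.46 m/s
final state: V = 12.46 m/s, rpm = 1874 → n = rpm/60 = 31.233333 rev/s
target J* = 0.7713; solve J* = V/(n·D) for n: n = V/(J*·D) = 12.46/(0.7713 × 0.913) = 17.693915 rev/s
rpm = 60·n = 1061.634892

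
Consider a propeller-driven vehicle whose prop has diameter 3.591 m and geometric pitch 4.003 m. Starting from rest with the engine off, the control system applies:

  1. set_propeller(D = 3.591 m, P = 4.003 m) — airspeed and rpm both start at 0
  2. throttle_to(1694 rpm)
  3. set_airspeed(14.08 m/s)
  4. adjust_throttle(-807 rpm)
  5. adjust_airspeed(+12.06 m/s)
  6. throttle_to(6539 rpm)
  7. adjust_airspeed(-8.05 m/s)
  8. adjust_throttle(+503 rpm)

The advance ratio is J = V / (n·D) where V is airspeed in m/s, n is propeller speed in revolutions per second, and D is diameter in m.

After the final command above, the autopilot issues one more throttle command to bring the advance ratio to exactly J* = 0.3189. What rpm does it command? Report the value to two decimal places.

set_propeller: D = 3.591 m, P = 4.003 m (p = P/D = 1.114731); state ← (V=0, rpm=0)
throttle_to(1694): rpm ← 1694
set_airspeed(14.08): V ← 14.08 m/s
adjust_throttle(-807): rpm ← 1694 -807 = 887
adjust_airspeed(+12.06): V ← 14.08 +12.06 = 26.14 m/s
throttle_to(6539): rpm ← 6539
adjust_airspeed(-8.05): V ← 26.14 -8.05 = 18.09 m/s
adjust_throttle(+503): rpm ← 6539 +503 = 7042
final state: V = 18.09 m/s, rpm = 7042 → n = rpm/60 = 117.366667 rev/s
target J* = 0.3189; solve J* = V/(n·D) for n: n = V/(J*·D) = 18.09/(0.3189 × 3.591) = 15.796783 rev/s
rpm = 60·n = 947.806959

rpm = 947.81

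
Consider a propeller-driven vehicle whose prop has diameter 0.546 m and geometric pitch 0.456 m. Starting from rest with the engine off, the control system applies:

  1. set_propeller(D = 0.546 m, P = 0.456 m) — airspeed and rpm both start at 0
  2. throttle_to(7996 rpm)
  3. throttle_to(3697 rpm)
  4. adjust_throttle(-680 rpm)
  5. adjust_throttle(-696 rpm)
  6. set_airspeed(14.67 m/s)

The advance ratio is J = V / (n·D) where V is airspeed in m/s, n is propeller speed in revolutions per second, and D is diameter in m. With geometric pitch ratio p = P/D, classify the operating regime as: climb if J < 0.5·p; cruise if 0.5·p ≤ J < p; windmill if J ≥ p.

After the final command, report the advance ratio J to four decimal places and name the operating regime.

J = 0.6946, regime = cruise

set_propeller: D = 0.546 m, P = 0.456 m (p = P/D = 0.835165); state ← (V=0, rpm=0)
throttle_to(7996): rpm ← 7996
throttle_to(3697): rpm ← 3697
adjust_throttle(-680): rpm ← 3697 -680 = 3017
adjust_throttle(-696): rpm ← 3017 -696 = 2321
set_airspeed(14.67): V ← 14.67 m/s
final state: V = 14.67 m/s, rpm = 2321 → n = rpm/60 = 38.683333 rev/s
J = V / (n·D) = 14.67 / (38.683333 × 0.546) = 0.694566
regime bands: climb J<0.4176 | cruise [0.4176, 0.8352) | windmill J≥0.8352
J = 0.6946 → cruise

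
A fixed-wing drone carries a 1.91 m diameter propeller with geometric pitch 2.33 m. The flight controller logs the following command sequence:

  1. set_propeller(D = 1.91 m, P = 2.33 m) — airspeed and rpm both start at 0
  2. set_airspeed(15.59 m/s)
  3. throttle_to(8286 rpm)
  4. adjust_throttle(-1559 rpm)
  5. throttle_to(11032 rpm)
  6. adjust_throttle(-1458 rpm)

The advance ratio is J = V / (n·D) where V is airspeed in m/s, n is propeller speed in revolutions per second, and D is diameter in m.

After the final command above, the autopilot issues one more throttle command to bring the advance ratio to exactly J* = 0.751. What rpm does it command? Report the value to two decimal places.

rpm = 652.11

set_propeller: D = 1.91 m, P = 2.33 m (p = P/D = 1.219895); state ← (V=0, rpm=0)
set_airspeed(15.59): V ← 15.59 m/s
throttle_to(8286): rpm ← 8286
adjust_throttle(-1559): rpm ← 8286 -1559 = 6727
throttle_to(11032): rpm ← 11032
adjust_throttle(-1458): rpm ← 11032 -1458 = 9574
final state: V = 15.59 m/s, rpm = 9574 → n = rpm/60 = 159.566667 rev/s
target J* = 0.751; solve J* = V/(n·D) for n: n = V/(J*·D) = 15.59/(0.751 × 1.91) = 10.868580 rev/s
rpm = 60·n = 652.114807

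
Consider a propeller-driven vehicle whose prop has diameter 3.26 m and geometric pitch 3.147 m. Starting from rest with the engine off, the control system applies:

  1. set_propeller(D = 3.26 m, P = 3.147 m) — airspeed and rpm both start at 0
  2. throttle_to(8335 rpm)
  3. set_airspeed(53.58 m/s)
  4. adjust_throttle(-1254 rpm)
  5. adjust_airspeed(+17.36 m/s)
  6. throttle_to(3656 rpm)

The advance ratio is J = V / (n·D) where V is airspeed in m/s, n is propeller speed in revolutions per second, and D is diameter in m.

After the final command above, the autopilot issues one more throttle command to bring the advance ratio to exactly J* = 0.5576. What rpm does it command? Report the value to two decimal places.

rpm = 2341.54

set_propeller: D = 3.26 m, P = 3.147 m (p = P/D = 0.965337); state ← (V=0, rpm=0)
throttle_to(8335): rpm ← 8335
set_airspeed(53.58): V ← 53.58 m/s
adjust_throttle(-1254): rpm ← 8335 -1254 = 7081
adjust_airspeed(+17.36): V ← 53.58 +17.36 = 70.94 m/s
throttle_to(3656): rpm ← 3656
final state: V = 70.94 m/s, rpm = 3656 → n = rpm/60 = 60.933333 rev/s
target J* = 0.5576; solve J* = V/(n·D) for n: n = V/(J*·D) = 70.94/(0.5576 × 3.26) = 39.025711 rev/s
rpm = 60·n = 2341.542632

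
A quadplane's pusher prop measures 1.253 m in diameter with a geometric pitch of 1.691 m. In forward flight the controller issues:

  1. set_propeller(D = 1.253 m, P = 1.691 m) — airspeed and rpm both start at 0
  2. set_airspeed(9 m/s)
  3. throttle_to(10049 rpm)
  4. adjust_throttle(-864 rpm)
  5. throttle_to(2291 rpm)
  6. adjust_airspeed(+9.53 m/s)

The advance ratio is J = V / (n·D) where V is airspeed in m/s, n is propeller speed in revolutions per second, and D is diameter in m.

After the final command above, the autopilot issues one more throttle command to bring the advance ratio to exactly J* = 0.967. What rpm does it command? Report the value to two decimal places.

rpm = 917.59

set_propeller: D = 1.253 m, P = 1.691 m (p = P/D = 1.349561); state ← (V=0, rpm=0)
set_airspeed(9): V ← 9 m/s
throttle_to(10049): rpm ← 10049
adjust_throttle(-864): rpm ← 10049 -864 = 9185
throttle_to(2291): rpm ← 2291
adjust_airspeed(+9.53): V ← 9 +9.53 = 18.53 m/s
final state: V = 18.53 m/s, rpm = 2291 → n = rpm/60 = 38.183333 rev/s
target J* = 0.967; solve J* = V/(n·D) for n: n = V/(J*·D) = 18.53/(0.967 × 1.253) = 15.293183 rev/s
rpm = 60·n = 917.590956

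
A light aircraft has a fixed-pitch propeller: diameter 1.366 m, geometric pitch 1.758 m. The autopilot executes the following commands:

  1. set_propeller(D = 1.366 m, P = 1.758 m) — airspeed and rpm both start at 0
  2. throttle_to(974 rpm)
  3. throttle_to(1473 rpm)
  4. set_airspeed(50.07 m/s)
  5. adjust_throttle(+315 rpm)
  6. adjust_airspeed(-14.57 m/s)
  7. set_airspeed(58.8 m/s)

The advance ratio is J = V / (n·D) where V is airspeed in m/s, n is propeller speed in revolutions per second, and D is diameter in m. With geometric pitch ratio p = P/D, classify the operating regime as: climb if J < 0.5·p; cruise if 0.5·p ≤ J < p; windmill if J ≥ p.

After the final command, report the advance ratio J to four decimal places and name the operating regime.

set_propeller: D = 1.366 m, P = 1.758 m (p = P/D = 1.286969); state ← (V=0, rpm=0)
throttle_to(974): rpm ← 974
throttle_to(1473): rpm ← 1473
set_airspeed(50.07): V ← 50.07 m/s
adjust_throttle(+315): rpm ← 1473 +315 = 1788
adjust_airspeed(-14.57): V ← 50.07 -14.57 = 35.5 m/s
set_airspeed(58.8): V ← 58.8 m/s
final state: V = 58.8 m/s, rpm = 1788 → n = rpm/60 = 29.800000 rev/s
J = V / (n·D) = 58.8 / (29.800000 × 1.366) = 1.444476
regime bands: climb J<0.6435 | cruise [0.6435, 1.2870) | windmill J≥1.2870
J = 1.4445 → windmill

J = 1.4445, regime = windmill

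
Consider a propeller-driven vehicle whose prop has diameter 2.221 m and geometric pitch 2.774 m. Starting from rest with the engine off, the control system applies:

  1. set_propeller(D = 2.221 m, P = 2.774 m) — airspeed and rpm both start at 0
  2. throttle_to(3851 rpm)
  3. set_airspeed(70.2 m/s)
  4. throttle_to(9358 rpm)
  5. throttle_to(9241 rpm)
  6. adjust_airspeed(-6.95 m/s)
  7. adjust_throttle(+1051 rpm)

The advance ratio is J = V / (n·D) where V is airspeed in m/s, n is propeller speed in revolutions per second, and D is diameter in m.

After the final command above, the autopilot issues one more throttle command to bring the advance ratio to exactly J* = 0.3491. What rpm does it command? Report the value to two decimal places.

rpm = 4894.56

set_propeller: D = 2.221 m, P = 2.774 m (p = P/D = 1.248987); state ← (V=0, rpm=0)
throttle_to(3851): rpm ← 3851
set_airspeed(70.2): V ← 70.2 m/s
throttle_to(9358): rpm ← 9358
throttle_to(9241): rpm ← 9241
adjust_airspeed(-6.95): V ← 70.2 -6.95 = 63.25 m/s
adjust_throttle(+1051): rpm ← 9241 +1051 = 10292
final state: V = 63.25 m/s, rpm = 10292 → n = rpm/60 = 171.533333 rev/s
target J* = 0.3491; solve J* = V/(n·D) for n: n = V/(J*·D) = 63.25/(0.3491 × 2.221) = 81.575947 rev/s
rpm = 60·n = 4894.556801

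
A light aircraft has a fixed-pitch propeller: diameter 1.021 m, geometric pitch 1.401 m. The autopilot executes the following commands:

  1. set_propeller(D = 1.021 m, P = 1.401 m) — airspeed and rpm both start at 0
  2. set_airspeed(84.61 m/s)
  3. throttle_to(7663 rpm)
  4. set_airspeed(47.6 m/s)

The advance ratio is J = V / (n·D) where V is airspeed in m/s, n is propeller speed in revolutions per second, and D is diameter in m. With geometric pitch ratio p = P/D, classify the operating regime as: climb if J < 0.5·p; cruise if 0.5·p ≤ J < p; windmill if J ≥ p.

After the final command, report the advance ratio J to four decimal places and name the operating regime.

J = 0.3650, regime = climb

set_propeller: D = 1.021 m, P = 1.401 m (p = P/D = 1.372184); state ← (V=0, rpm=0)
set_airspeed(84.61): V ← 84.61 m/s
throttle_to(7663): rpm ← 7663
set_airspeed(47.6): V ← 47.6 m/s
final state: V = 47.6 m/s, rpm = 7663 → n = rpm/60 = 127.716667 rev/s
J = V / (n·D) = 47.6 / (127.716667 × 1.021) = 0.365034
regime bands: climb J<0.6861 | cruise [0.6861, 1.3722) | windmill J≥1.3722
J = 0.3650 → climb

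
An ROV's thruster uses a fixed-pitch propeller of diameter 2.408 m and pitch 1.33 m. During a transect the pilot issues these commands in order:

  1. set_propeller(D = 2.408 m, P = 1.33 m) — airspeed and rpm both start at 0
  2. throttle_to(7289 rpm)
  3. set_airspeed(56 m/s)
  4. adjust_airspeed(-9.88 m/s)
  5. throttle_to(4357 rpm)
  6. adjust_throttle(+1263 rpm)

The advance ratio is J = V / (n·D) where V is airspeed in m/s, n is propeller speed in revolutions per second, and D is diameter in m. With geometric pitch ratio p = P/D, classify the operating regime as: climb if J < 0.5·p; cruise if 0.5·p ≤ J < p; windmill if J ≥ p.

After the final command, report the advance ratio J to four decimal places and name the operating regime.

set_propeller: D = 2.408 m, P = 1.33 m (p = P/D = 0.552326); state ← (V=0, rpm=0)
throttle_to(7289): rpm ← 7289
set_airspeed(56): V ← 56 m/s
adjust_airspeed(-9.88): V ← 56 -9.88 = 46.12 m/s
throttle_to(4357): rpm ← 4357
adjust_throttle(+1263): rpm ← 4357 +1263 = 5620
final state: V = 46.12 m/s, rpm = 5620 → n = rpm/60 = 93.666667 rev/s
J = V / (n·D) = 46.12 / (93.666667 × 2.408) = 0.204479
regime bands: climb J<0.2762 | cruise [0.2762, 0.5523) | windmill J≥0.5523
J = 0.2045 → climb

J = 0.2045, regime = climb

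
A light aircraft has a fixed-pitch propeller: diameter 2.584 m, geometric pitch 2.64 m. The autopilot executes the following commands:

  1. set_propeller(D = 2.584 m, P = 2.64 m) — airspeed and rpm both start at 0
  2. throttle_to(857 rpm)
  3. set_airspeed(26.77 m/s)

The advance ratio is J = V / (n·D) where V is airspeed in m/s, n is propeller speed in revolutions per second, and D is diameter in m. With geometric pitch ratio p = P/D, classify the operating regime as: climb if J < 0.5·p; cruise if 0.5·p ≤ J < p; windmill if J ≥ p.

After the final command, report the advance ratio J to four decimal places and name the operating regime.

set_propeller: D = 2.584 m, P = 2.64 m (p = P/D = 1.021672); state ← (V=0, rpm=0)
throttle_to(857): rpm ← 857
set_airspeed(26.77): V ← 26.77 m/s
final state: V = 26.77 m/s, rpm = 857 → n = rpm/60 = 14.283333 rev/s
J = V / (n·D) = 26.77 / (14.283333 × 2.584) = 0.725314
regime bands: climb J<0.5108 | cruise [0.5108, 1.0217) | windmill J≥1.0217
J = 0.7253 → cruise

J = 0.7253, regime = cruise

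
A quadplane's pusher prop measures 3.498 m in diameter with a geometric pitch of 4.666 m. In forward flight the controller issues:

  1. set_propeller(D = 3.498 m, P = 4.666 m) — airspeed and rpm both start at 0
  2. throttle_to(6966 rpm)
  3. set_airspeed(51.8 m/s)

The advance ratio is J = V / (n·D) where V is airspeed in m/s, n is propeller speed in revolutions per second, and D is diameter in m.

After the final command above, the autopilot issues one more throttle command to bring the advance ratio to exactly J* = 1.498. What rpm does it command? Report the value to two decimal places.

set_propeller: D = 3.498 m, P = 4.666 m (p = P/D = 1.333905); state ← (V=0, rpm=0)
throttle_to(6966): rpm ← 6966
set_airspeed(51.8): V ← 51.8 m/s
final state: V = 51.8 m/s, rpm = 6966 → n = rpm/60 = 116.100000 rev/s
target J* = 1.498; solve J* = V/(n·D) for n: n = V/(J*·D) = 51.8/(1.498 × 3.498) = 9.885489 rev/s
rpm = 60·n = 593.129318

rpm = 593.13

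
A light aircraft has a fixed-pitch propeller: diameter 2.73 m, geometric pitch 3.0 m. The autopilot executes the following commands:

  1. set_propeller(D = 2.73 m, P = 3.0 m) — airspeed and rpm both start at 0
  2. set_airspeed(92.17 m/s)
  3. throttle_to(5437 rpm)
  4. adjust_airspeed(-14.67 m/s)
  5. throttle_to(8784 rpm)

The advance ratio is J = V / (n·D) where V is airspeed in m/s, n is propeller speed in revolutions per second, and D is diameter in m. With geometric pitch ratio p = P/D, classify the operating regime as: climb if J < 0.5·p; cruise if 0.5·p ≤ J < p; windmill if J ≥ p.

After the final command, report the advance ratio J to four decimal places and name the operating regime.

J = 0.1939, regime = climb

set_propeller: D = 2.73 m, P = 3.0 m (p = P/D = 1.098901); state ← (V=0, rpm=0)
set_airspeed(92.17): V ← 92.17 m/s
throttle_to(5437): rpm ← 5437
adjust_airspeed(-14.67): V ← 92.17 -14.67 = 77.5 m/s
throttle_to(8784): rpm ← 8784
final state: V = 77.5 m/s, rpm = 8784 → n = rpm/60 = 146.400000 rev/s
J = V / (n·D) = 77.5 / (146.400000 × 2.73) = 0.193909
regime bands: climb J<0.5495 | cruise [0.5495, 1.0989) | windmill J≥1.0989
J = 0.1939 → climb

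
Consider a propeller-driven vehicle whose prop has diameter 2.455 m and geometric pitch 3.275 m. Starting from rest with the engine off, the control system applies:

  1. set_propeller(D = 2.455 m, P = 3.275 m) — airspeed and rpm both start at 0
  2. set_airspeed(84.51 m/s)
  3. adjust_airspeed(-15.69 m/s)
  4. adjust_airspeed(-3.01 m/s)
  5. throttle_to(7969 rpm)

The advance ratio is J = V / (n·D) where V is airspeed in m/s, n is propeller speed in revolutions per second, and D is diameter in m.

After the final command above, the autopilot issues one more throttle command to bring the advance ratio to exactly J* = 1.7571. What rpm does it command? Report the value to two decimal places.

set_propeller: D = 2.455 m, P = 3.275 m (p = P/D = 1.334012); state ← (V=0, rpm=0)
set_airspeed(84.51): V ← 84.51 m/s
adjust_airspeed(-15.69): V ← 84.51 -15.69 = 68.82 m/s
adjust_airspeed(-3.01): V ← 68.82 -3.01 = 65.81 m/s
throttle_to(7969): rpm ← 7969
final state: V = 65.81 m/s, rpm = 7969 → n = rpm/60 = 132.816667 rev/s
target J* = 1.7571; solve J* = V/(n·D) for n: n = V/(J*·D) = 65.81/(1.7571 × 2.455) = 15.256114 rev/s
rpm = 60·n = 915.366820

rpm = 915.37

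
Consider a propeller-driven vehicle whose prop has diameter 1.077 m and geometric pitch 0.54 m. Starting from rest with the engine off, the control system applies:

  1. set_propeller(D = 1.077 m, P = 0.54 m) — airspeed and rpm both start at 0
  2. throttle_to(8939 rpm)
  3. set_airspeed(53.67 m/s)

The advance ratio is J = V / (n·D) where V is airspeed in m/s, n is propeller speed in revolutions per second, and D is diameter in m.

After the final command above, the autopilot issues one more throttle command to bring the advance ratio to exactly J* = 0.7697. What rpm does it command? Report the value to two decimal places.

set_propeller: D = 1.077 m, P = 0.54 m (p = P/D = 0.501393); state ← (V=0, rpm=0)
throttle_to(8939): rpm ← 8939
set_airspeed(53.67): V ← 53.67 m/s
final state: V = 53.67 m/s, rpm = 8939 → n = rpm/60 = 148.983333 rev/s
target J* = 0.7697; solve J* = V/(n·D) for n: n = V/(J*·D) = 53.67/(0.7697 × 1.077) = 64.743236 rev/s
rpm = 60·n = 3884.594186

rpm = 3884.59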